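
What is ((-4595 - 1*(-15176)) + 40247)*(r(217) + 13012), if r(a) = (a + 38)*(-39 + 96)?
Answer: 1400158916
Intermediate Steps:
r(a) = 2166 + 57*a (r(a) = (38 + a)*57 = 2166 + 57*a)
((-4595 - 1*(-15176)) + 40247)*(r(217) + 13012) = ((-4595 - 1*(-15176)) + 40247)*((2166 + 57*217) + 13012) = ((-4595 + 15176) + 40247)*((2166 + 12369) + 13012) = (10581 + 40247)*(14535 + 13012) = 50828*27547 = 1400158916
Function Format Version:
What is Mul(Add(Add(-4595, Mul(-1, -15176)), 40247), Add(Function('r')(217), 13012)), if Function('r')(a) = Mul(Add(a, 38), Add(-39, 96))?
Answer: 1400158916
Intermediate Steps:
Function('r')(a) = Add(2166, Mul(57, a)) (Function('r')(a) = Mul(Add(38, a), 57) = Add(2166, Mul(57, a)))
Mul(Add(Add(-4595, Mul(-1, -15176)), 40247), Add(Function('r')(217), 13012)) = Mul(Add(Add(-4595, Mul(-1, -15176)), 40247), Add(Add(2166, Mul(57, 217)), 13012)) = Mul(Add(Add(-4595, 15176), 40247), Add(Add(2166, 12369), 13012)) = Mul(Add(10581, 40247), Add(14535, 13012)) = Mul(50828, 27547) = 1400158916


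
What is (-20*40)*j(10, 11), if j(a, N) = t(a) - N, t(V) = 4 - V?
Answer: 13600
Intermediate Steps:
j(a, N) = 4 - N - a (j(a, N) = (4 - a) - N = 4 - N - a)
(-20*40)*j(10, 11) = (-20*40)*(4 - 1*11 - 1*10) = -800*(4 - 11 - 10) = -800*(-17) = 13600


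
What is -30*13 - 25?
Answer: -415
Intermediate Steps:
-30*13 - 25 = -390 - 25 = -415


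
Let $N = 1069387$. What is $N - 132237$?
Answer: $937150$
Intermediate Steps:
$N - 132237 = 1069387 - 132237 = 937150$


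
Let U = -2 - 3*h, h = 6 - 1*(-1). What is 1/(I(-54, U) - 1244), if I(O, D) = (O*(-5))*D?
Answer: -1/7454 ≈ -0.00013416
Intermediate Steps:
h = 7 (h = 6 + 1 = 7)
U = -23 (U = -2 - 3*7 = -2 - 21 = -23)
I(O, D) = -5*D*O (I(O, D) = (-5*O)*D = -5*D*O)
1/(I(-54, U) - 1244) = 1/(-5*(-23)*(-54) - 1244) = 1/(-6210 - 1244) = 1/(-7454) = -1/7454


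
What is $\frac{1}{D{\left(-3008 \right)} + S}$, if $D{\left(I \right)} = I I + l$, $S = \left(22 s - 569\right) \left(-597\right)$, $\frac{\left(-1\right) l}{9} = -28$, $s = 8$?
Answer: $\frac{1}{9282937} \approx 1.0772 \cdot 10^{-7}$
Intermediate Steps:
$l = 252$ ($l = \left(-9\right) \left(-28\right) = 252$)
$S = 234621$ ($S = \left(22 \cdot 8 - 569\right) \left(-597\right) = \left(176 - 569\right) \left(-597\right) = \left(-393\right) \left(-597\right) = 234621$)
$D{\left(I \right)} = 252 + I^{2}$ ($D{\left(I \right)} = I I + 252 = I^{2} + 252 = 252 + I^{2}$)
$\frac{1}{D{\left(-3008 \right)} + S} = \frac{1}{\left(252 + \left(-3008\right)^{2}\right) + 234621} = \frac{1}{\left(252 + 9048064\right) + 234621} = \frac{1}{9048316 + 234621} = \frac{1}{9282937}$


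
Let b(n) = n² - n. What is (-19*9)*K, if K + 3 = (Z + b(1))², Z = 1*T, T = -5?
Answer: -3762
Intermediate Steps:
Z = -5 (Z = 1*(-5) = -5)
K = 22 (K = -3 + (-5 + 1*(-1 + 1))² = -3 + (-5 + 1*0)² = -3 + (-5 + 0)² = -3 + (-5)² = -3 + 25 = 22)
(-19*9)*K = -19*9*22 = -171*22 = -3762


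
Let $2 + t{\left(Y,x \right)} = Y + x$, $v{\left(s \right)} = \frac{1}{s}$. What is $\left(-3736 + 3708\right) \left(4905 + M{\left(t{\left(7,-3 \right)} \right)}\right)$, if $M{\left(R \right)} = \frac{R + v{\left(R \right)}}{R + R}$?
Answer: $- \frac{274715}{2} \approx -1.3736 \cdot 10^{5}$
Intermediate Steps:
$t{\left(Y,x \right)} = -2 + Y + x$ ($t{\left(Y,x \right)} = -2 + \left(Y + x\right) = -2 + Y + x$)
$M{\left(R \right)} = \frac{R + \frac{1}{R}}{2 R}$ ($M{\left(R \right)} = \frac{R + \frac{1}{R}}{R + R} = \frac{R + \frac{1}{R}}{2 R}$)
$\left(-3736 + 3708\right) \left(4905 + M{\left(t{\left(7,-3 \right)} \right)}\right) = \left(-3736 + 3708\right) \left(4905 + \frac{1 + \left(-2 + 7 - 3\right)^{2}}{2 \left(-2 + 7 - 3\right)^{2}}\right) = - 28 \left(4905 + \frac{1 + 2^{2}}{2 \cdot 4}\right) = - 28 \left(4905 + \frac{1}{2} \cdot \frac{1}{4} \left(1 + 4\right)\right) = - 28 \left(4905 + \frac{1}{2} \cdot \frac{1}{4} \cdot 5\right) = - 28 \left(4905 + \frac{5}{8}\right) = \left(-28\right) \frac{39245}{8} = - \frac{274715}{2}$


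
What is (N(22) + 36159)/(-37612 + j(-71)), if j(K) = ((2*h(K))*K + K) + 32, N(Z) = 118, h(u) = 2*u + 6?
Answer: -36277/18339 ≈ -1.9781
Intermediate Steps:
h(u) = 6 + 2*u
j(K) = 32 + K + K*(12 + 4*K) (j(K) = ((2*(6 + 2*K))*K + K) + 32 = ((12 + 4*K)*K + K) + 32 = (K*(12 + 4*K) + K) + 32 = (K + K*(12 + 4*K)) + 32 = 32 + K + K*(12 + 4*K))
(N(22) + 36159)/(-37612 + j(-71)) = (118 + 36159)/(-37612 + (32 - 71 + 4*(-71)*(3 - 71))) = 36277/(-37612 + (32 - 71 + 4*(-71)*(-68))) = 36277/(-37612 + (32 - 71 + 19312)) = 36277/(-37612 + 19273) = 36277/(-18339) = 36277*(-1/18339) = -36277/18339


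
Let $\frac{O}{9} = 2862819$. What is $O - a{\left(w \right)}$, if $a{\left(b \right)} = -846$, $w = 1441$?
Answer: $25766217$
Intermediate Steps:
$O = 25765371$ ($O = 9 \cdot 2862819 = 25765371$)
$O - a{\left(w \right)} = 25765371 - -846 = 25765371 + 846 = 25766217$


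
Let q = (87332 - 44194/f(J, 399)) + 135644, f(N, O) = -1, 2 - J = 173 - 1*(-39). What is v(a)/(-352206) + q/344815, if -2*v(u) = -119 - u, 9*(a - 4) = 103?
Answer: 169336256021/218602641402 ≈ 0.77463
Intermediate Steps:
J = -210 (J = 2 - (173 - 1*(-39)) = 2 - (173 + 39) = 2 - 1*212 = 2 - 212 = -210)
a = 139/9 (a = 4 + (1/9)*103 = 4 + 103/9 = 139/9 ≈ 15.444)
v(u) = 119/2 + u/2 (v(u) = -(-119 - u)/2 = 119/2 + u/2)
q = 267170 (q = (87332 - 44194/(-1)) + 135644 = (87332 - 44194*(-1)) + 135644 = (87332 + 44194) + 135644 = 131526 + 135644 = 267170)
v(a)/(-352206) + q/344815 = (119/2 + (1/2)*(139/9))/(-352206) + 267170/344815 = (119/2 + 139/18)*(-1/352206) + 267170*(1/344815) = (605/9)*(-1/352206) + 53434/68963 = -605/3169854 + 53434/68963 = 169336256021/218602641402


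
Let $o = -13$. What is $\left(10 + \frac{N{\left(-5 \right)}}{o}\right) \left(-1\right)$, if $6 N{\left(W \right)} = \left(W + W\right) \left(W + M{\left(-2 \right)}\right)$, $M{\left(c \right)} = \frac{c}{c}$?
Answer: $- \frac{370}{39} \approx -9.4872$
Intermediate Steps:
$M{\left(c \right)} = 1$
$N{\left(W \right)} = \frac{W \left(1 + W\right)}{3}$ ($N{\left(W \right)} = \frac{\left(W + W\right) \left(W + 1\right)}{6} = \frac{2 W \left(1 + W\right)}{6} = \frac{W \left(1 + W\right)}{3}$)
$\left(10 + \frac{N{\left(-5 \right)}}{o}\right) \left(-1\right) = \left(10 + \frac{\frac{1}{3} \left(-5\right) \left(1 - 5\right)}{-13}\right) \left(-1\right) = \left(10 + \frac{1}{3} \left(-5\right) \left(-4\right) \left(- \frac{1}{13}\right)\right) \left(-1\right) = \left(10 + \frac{20}{3} \left(- \frac{1}{13}\right)\right) \left(-1\right) = \left(10 - \frac{20}{39}\right) \left(-1\right) = \frac{370}{39} \left(-1\right) = - \frac{370}{39}$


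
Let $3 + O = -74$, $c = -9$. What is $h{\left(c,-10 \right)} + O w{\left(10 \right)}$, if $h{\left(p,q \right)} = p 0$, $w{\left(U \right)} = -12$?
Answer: $924$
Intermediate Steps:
$O = -77$ ($O = -3 - 74 = -77$)
$h{\left(p,q \right)} = 0$
$h{\left(c,-10 \right)} + O w{\left(10 \right)} = 0 - -924 = 0 + 924 = 924$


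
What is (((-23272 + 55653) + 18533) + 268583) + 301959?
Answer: 621456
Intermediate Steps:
(((-23272 + 55653) + 18533) + 268583) + 301959 = ((32381 + 18533) + 268583) + 301959 = (50914 + 268583) + 301959 = 319497 + 301959 = 621456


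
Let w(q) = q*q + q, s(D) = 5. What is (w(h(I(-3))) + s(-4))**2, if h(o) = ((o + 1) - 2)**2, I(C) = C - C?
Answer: 49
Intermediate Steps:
I(C) = 0
h(o) = (-1 + o)**2 (h(o) = ((1 + o) - 2)**2 = (-1 + o)**2)
w(q) = q + q**2 (w(q) = q**2 + q = q + q**2)
(w(h(I(-3))) + s(-4))**2 = ((-1 + 0)**2*(1 + (-1 + 0)**2) + 5)**2 = ((-1)**2*(1 + (-1)**2) + 5)**2 = (1*(1 + 1) + 5)**2 = (1*2 + 5)**2 = (2 + 5)**2 = 7**2 = 49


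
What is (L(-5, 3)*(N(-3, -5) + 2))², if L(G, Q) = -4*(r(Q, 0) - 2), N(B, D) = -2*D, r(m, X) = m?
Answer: 2304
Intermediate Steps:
L(G, Q) = 8 - 4*Q (L(G, Q) = -4*(Q - 2) = -4*(-2 + Q) = 8 - 4*Q)
(L(-5, 3)*(N(-3, -5) + 2))² = ((8 - 4*3)*(-2*(-5) + 2))² = ((8 - 12)*(10 + 2))² = (-4*12)² = (-48)² = 2304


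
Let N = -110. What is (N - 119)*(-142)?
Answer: 32518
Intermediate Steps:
(N - 119)*(-142) = (-110 - 119)*(-142) = -229*(-142) = 32518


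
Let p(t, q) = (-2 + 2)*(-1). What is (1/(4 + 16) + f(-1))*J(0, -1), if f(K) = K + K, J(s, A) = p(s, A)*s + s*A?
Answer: 0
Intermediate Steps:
p(t, q) = 0 (p(t, q) = 0*(-1) = 0)
J(s, A) = A*s (J(s, A) = 0*s + s*A = 0 + A*s = A*s)
f(K) = 2*K
(1/(4 + 16) + f(-1))*J(0, -1) = (1/(4 + 16) + 2*(-1))*(-1*0) = (1/20 - 2)*0 = -39/20*0 = 0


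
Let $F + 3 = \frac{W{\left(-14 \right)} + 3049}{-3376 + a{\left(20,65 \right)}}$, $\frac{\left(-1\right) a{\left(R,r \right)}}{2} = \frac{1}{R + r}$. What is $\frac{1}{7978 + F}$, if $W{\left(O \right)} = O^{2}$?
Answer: $\frac{286962}{2288246125} \approx 0.00012541$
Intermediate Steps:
$a{\left(R,r \right)} = - \frac{2}{R + r}$
$F = - \frac{1136711}{286962}$ ($F = -3 + \frac{\left(-14\right)^{2} + 3049}{-3376 - \frac{2}{20 + 65}} = -3 + \frac{196 + 3049}{-3376 - \frac{2}{85}} = -3 + \frac{3245}{-3376 - \frac{2}{85}} = -3 + \frac{3245}{- \frac{286962}{85}} = -3 + 3245 \left(- \frac{85}{286962}\right) = -3 - \frac{275825}{286962} = - \frac{1136711}{286962} \approx -3.9612$)
$\frac{1}{7978 + F} = \frac{1}{7978 - \frac{1136711}{286962}} = \frac{1}{\frac{2288246125}{286962}} = \frac{286962}{2288246125}$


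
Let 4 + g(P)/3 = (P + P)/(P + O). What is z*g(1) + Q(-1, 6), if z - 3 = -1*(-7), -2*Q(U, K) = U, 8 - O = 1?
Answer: -112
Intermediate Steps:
O = 7 (O = 8 - 1*1 = 8 - 1 = 7)
Q(U, K) = -U/2
g(P) = -12 + 6*P/(7 + P) (g(P) = -12 + 3*((P + P)/(P + 7)) = -12 + 3*((2*P)/(7 + P)) = -12 + 3*(2*P/(7 + P)) = -12 + 6*P/(7 + P))
z = 10 (z = 3 - 1*(-7) = 3 + 7 = 10)
z*g(1) + Q(-1, 6) = 10*(6*(-14 - 1*1)/(7 + 1)) - 1/2*(-1) = 10*(6*(-14 - 1)/8) + 1/2 = 10*(6*(1/8)*(-15)) + 1/2 = 10*(-45/4) + 1/2 = -225/2 + 1/2 = -112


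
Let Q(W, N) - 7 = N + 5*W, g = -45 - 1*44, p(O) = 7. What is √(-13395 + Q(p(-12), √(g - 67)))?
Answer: √(-13353 + 2*I*√39) ≈ 0.054 + 115.56*I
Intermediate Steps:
g = -89 (g = -45 - 44 = -89)
Q(W, N) = 7 + N + 5*W (Q(W, N) = 7 + (N + 5*W) = 7 + N + 5*W)
√(-13395 + Q(p(-12), √(g - 67))) = √(-13395 + (7 + √(-89 - 67) + 5*7)) = √(-13395 + (7 + √(-156) + 35)) = √(-13395 + (7 + 2*I*√39 + 35)) = √(-13395 + (42 + 2*I*√39)) = √(-13353 + 2*I*√39)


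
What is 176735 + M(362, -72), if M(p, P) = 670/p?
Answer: 31989370/181 ≈ 1.7674e+5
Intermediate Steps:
176735 + M(362, -72) = 176735 + 670/362 = 176735 + 670*(1/362) = 176735 + 335/181 = 31989370/181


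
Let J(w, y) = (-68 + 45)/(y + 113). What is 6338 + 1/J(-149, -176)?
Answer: 145837/23 ≈ 6340.7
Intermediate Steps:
J(w, y) = -23/(113 + y)
6338 + 1/J(-149, -176) = 6338 + 1/(-23/(113 - 176)) = 6338 + 1/(-23/(-63)) = 6338 + 1/(-23*(-1/63)) = 6338 + 1/(23/63) = 6338 + 63/23 = 145837/23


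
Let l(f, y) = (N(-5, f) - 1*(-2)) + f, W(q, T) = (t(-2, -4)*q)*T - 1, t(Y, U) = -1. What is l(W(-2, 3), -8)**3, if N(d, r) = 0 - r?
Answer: 8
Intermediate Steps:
N(d, r) = -r
W(q, T) = -1 - T*q (W(q, T) = (-q)*T - 1 = -T*q - 1 = -1 - T*q)
l(f, y) = 2 (l(f, y) = (-f - 1*(-2)) + f = (-f + 2) + f = (2 - f) + f = 2)
l(W(-2, 3), -8)**3 = 2**3 = 8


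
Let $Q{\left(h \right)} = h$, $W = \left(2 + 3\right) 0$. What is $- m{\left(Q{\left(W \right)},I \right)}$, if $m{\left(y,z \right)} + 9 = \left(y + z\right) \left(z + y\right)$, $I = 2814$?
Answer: $-7918587$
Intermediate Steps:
$W = 0$ ($W = 5 \cdot 0 = 0$)
$m{\left(y,z \right)} = -9 + \left(y + z\right)^{2}$ ($m{\left(y,z \right)} = -9 + \left(y + z\right) \left(z + y\right) = -9 + \left(y + z\right) \left(y + z\right) = -9 + \left(y + z\right)^{2}$)
$- m{\left(Q{\left(W \right)},I \right)} = - (-9 + \left(0 + 2814\right)^{2}) = - (-9 + 2814^{2}) = - (-9 + 7918596) = \left(-1\right) 7918587 = -7918587$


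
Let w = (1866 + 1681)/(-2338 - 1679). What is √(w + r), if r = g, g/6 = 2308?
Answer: 7*√4560022077/4017 ≈ 117.67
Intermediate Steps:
w = -3547/4017 (w = 3547/(-4017) = 3547*(-1/4017) = -3547/4017 ≈ -0.88300)
g = 13848 (g = 6*2308 = 13848)
r = 13848
√(w + r) = √(-3547/4017 + 13848) = √(55623869/4017) = 7*√4560022077/4017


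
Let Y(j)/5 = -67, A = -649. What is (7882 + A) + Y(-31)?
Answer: 6898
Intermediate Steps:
Y(j) = -335 (Y(j) = 5*(-67) = -335)
(7882 + A) + Y(-31) = (7882 - 649) - 335 = 7233 - 335 = 6898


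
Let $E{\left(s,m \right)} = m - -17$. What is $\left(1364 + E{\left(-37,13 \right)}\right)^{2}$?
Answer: $1943236$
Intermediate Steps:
$E{\left(s,m \right)} = 17 + m$ ($E{\left(s,m \right)} = m + 17 = 17 + m$)
$\left(1364 + E{\left(-37,13 \right)}\right)^{2} = \left(1364 + \left(17 + 13\right)\right)^{2} = \left(1364 + 30\right)^{2} = 1394^{2} = 1943236$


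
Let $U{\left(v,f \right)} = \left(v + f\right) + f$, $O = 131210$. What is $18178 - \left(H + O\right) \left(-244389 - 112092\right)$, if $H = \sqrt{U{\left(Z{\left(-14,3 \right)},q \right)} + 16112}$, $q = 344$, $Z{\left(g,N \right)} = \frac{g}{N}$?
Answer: $46773890188 + 118827 \sqrt{151158} \approx 4.682 \cdot 10^{10}$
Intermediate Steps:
$U{\left(v,f \right)} = v + 2 f$ ($U{\left(v,f \right)} = \left(f + v\right) + f = v + 2 f$)
$H = \frac{\sqrt{151158}}{3}$ ($H = \sqrt{\left(- \frac{14}{3} + 2 \cdot 344\right) + 16112} = \sqrt{\left(\left(-14\right) \frac{1}{3} + 688\right) + 16112} = \sqrt{\left(- \frac{14}{3} + 688\right) + 16112} = \sqrt{\frac{2050}{3} + 16112} = \sqrt{\frac{50386}{3}} = \frac{\sqrt{151158}}{3} \approx 129.6$)
$18178 - \left(H + O\right) \left(-244389 - 112092\right) = 18178 - \left(\frac{\sqrt{151158}}{3} + 131210\right) \left(-244389 - 112092\right) = 18178 - \left(131210 + \frac{\sqrt{151158}}{3}\right) \left(-356481\right) = 18178 - \left(-46773872010 - 118827 \sqrt{151158}\right) = 18178 + \left(46773872010 + 118827 \sqrt{151158}\right) = 46773890188 + 118827 \sqrt{151158}$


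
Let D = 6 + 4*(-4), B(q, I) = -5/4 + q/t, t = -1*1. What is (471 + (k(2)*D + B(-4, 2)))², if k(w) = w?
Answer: 3294225/16 ≈ 2.0589e+5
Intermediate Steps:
t = -1
B(q, I) = -5/4 - q (B(q, I) = -5/4 + q/(-1) = -5*¼ + q*(-1) = -5/4 - q)
D = -10 (D = 6 - 16 = -10)
(471 + (k(2)*D + B(-4, 2)))² = (471 + (2*(-10) + (-5/4 - 1*(-4))))² = (471 + (-20 + (-5/4 + 4)))² = (471 + (-20 + 11/4))² = (471 - 69/4)² = (1815/4)² = 3294225/16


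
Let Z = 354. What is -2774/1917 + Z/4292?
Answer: -5613695/4113882 ≈ -1.3646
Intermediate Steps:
-2774/1917 + Z/4292 = -2774/1917 + 354/4292 = -2774*1/1917 + 354*(1/4292) = -2774/1917 + 177/2146 = -5613695/4113882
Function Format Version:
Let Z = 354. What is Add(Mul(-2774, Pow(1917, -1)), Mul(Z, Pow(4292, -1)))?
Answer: Rational(-5613695, 4113882) ≈ -1.3646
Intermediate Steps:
Add(Mul(-2774, Pow(1917, -1)), Mul(Z, Pow(4292, -1))) = Add(Mul(-2774, Pow(1917, -1)), Mul(354, Pow(4292, -1))) = Add(Mul(-2774, Rational(1, 1917)), Mul(354, Rational(1, 4292))) = Add(Rational(-2774, 1917), Rational(177, 2146)) = Rational(-5613695, 4113882)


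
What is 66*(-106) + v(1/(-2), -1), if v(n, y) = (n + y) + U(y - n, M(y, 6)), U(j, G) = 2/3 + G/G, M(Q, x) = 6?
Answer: -41975/6 ≈ -6995.8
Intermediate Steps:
U(j, G) = 5/3 (U(j, G) = 2*(1/3) + 1 = 2/3 + 1 = 5/3)
v(n, y) = 5/3 + n + y (v(n, y) = (n + y) + 5/3 = 5/3 + n + y)
66*(-106) + v(1/(-2), -1) = 66*(-106) + (5/3 + 1/(-2) - 1) = -6996 + (5/3 - 1/2 - 1) = -6996 + 1/6 = -41975/6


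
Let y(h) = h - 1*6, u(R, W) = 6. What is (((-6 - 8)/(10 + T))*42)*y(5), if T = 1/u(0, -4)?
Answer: 3528/61 ≈ 57.836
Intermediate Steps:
T = ⅙ (T = 1/6 = ⅙ ≈ 0.16667)
y(h) = -6 + h (y(h) = h - 6 = -6 + h)
(((-6 - 8)/(10 + T))*42)*y(5) = (((-6 - 8)/(10 + ⅙))*42)*(-6 + 5) = (-14/61/6*42)*(-1) = (-14*6/61*42)*(-1) = -84/61*42*(-1) = -3528/61*(-1) = 3528/61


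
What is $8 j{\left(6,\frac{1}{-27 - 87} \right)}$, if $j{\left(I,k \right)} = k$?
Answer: $- \frac{4}{57} \approx -0.070175$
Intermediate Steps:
$8 j{\left(6,\frac{1}{-27 - 87} \right)} = \frac{8}{-27 - 87} = \frac{8}{-114} = 8 \left(- \frac{1}{114}\right) = - \frac{4}{57}$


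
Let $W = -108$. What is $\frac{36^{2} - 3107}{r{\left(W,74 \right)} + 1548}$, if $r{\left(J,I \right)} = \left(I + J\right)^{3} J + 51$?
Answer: $- \frac{1811}{4246431} \approx -0.00042648$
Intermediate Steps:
$r{\left(J,I \right)} = 51 + J \left(I + J\right)^{3}$ ($r{\left(J,I \right)} = J \left(I + J\right)^{3} + 51 = 51 + J \left(I + J\right)^{3}$)
$\frac{36^{2} - 3107}{r{\left(W,74 \right)} + 1548} = \frac{36^{2} - 3107}{\left(51 - 108 \left(74 - 108\right)^{3}\right) + 1548} = \frac{1296 - 3107}{\left(51 - 108 \left(-34\right)^{3}\right) + 1548} = - \frac{1811}{\left(51 - -4244832\right) + 1548} = - \frac{1811}{\left(51 + 4244832\right) + 1548} = - \frac{1811}{4244883 + 1548} = - \frac{1811}{4246431}$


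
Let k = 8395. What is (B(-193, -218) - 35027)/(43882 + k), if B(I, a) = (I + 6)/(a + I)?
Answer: -14395910/21485847 ≈ -0.67002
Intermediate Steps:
B(I, a) = (6 + I)/(I + a)
(B(-193, -218) - 35027)/(43882 + k) = ((6 - 193)/(-193 - 218) - 35027)/(43882 + 8395) = (-187/(-411) - 35027)/52277 = (-1/411*(-187) - 35027)*(1/52277) = (187/411 - 35027)*(1/52277) = -14395910/411*1/52277 = -14395910/21485847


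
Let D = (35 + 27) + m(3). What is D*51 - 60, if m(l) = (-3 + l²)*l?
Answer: 4020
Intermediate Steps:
m(l) = l*(-3 + l²)
D = 80 (D = (35 + 27) + 3*(-3 + 3²) = 62 + 3*(-3 + 9) = 62 + 3*6 = 62 + 18 = 80)
D*51 - 60 = 80*51 - 60 = 4080 - 60 = 4020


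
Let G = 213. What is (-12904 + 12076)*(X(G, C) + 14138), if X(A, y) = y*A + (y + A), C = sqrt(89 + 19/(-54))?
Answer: -11882628 - 9844*sqrt(28722) ≈ -1.3551e+7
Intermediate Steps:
C = sqrt(28722)/18 (C = sqrt(89 + 19*(-1/54)) = sqrt(89 - 19/54) = sqrt(4787/54) = sqrt(28722)/18 ≈ 9.4153)
X(A, y) = A + y + A*y (X(A, y) = A*y + (A + y) = A + y + A*y)
(-12904 + 12076)*(X(G, C) + 14138) = (-12904 + 12076)*((213 + sqrt(28722)/18 + 213*(sqrt(28722)/18)) + 14138) = -828*((213 + sqrt(28722)/18 + 71*sqrt(28722)/6) + 14138) = -828*((213 + 107*sqrt(28722)/9) + 14138) = -828*(14351 + 107*sqrt(28722)/9) = -11882628 - 9844*sqrt(28722)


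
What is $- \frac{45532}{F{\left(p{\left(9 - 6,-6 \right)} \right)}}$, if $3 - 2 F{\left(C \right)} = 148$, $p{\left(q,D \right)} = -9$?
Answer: $\frac{91064}{145} \approx 628.03$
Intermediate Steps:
$F{\left(C \right)} = - \frac{145}{2}$ ($F{\left(C \right)} = \frac{3}{2} - 74 = - \frac{145}{2}$)
$- \frac{45532}{F{\left(p{\left(9 - 6,-6 \right)} \right)}} = - \frac{45532}{- \frac{145}{2}} = \left(-45532\right) \left(- \frac{2}{145}\right) = \frac{91064}{145}$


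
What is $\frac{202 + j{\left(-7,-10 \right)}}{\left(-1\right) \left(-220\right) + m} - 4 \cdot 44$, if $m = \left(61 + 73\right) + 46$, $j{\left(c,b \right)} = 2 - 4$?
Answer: $- \frac{351}{2} \approx -175.5$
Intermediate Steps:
$j{\left(c,b \right)} = -2$ ($j{\left(c,b \right)} = 2 - 4 = -2$)
$m = 180$ ($m = 134 + 46 = 180$)
$\frac{202 + j{\left(-7,-10 \right)}}{\left(-1\right) \left(-220\right) + m} - 4 \cdot 44 = \frac{202 - 2}{\left(-1\right) \left(-220\right) + 180} - 4 \cdot 44 = \frac{200}{220 + 180} - 176 = \frac{200}{400} - 176 = 200 \cdot \frac{1}{400} - 176 = \frac{1}{2} - 176 = - \frac{351}{2}$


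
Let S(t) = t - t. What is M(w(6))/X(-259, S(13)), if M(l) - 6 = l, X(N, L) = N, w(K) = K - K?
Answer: -6/259 ≈ -0.023166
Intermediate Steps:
w(K) = 0
S(t) = 0
M(l) = 6 + l
M(w(6))/X(-259, S(13)) = (6 + 0)/(-259) = 6*(-1/259) = -6/259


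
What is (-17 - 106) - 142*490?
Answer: -69703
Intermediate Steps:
(-17 - 106) - 142*490 = -123 - 69580 = -69703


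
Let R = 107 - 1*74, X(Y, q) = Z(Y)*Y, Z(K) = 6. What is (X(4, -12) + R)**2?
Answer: 3249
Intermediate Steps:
X(Y, q) = 6*Y
R = 33 (R = 107 - 74 = 33)
(X(4, -12) + R)**2 = (6*4 + 33)**2 = (24 + 33)**2 = 57**2 = 3249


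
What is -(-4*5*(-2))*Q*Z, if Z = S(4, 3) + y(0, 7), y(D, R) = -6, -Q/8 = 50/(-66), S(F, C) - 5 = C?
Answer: -16000/33 ≈ -484.85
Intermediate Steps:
S(F, C) = 5 + C
Q = 200/33 (Q = -400/(-66) = -400*(-1)/66 = -8*(-25/33) = 200/33 ≈ 6.0606)
Z = 2 (Z = (5 + 3) - 6 = 8 - 6 = 2)
-(-4*5*(-2))*Q*Z = -(-4*5*(-2))*(200/33)*2 = --20*(-2)*(200/33)*2 = -40*(200/33)*2 = -8000*2/33 = -1*16000/33 = -16000/33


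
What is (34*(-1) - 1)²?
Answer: 1225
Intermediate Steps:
(34*(-1) - 1)² = (-34 - 1)² = (-35)² = 1225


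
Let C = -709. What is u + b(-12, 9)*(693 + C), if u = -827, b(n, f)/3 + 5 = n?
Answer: -11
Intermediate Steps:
b(n, f) = -15 + 3*n
u + b(-12, 9)*(693 + C) = -827 + (-15 + 3*(-12))*(693 - 709) = -827 + (-15 - 36)*(-16) = -827 - 51*(-16) = -827 + 816 = -11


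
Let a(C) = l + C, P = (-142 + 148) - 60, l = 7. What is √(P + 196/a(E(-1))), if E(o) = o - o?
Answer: I*√26 ≈ 5.099*I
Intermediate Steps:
P = -54 (P = 6 - 60 = -54)
E(o) = 0
a(C) = 7 + C
√(P + 196/a(E(-1))) = √(-54 + 196/(7 + 0)) = √(-54 + 196/7) = √(-54 + 196*(⅐)) = √(-54 + 28) = √(-26) = I*√26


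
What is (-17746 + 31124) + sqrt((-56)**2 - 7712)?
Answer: 13378 + 4*I*sqrt(286) ≈ 13378.0 + 67.646*I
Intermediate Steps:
(-17746 + 31124) + sqrt((-56)**2 - 7712) = 13378 + sqrt(3136 - 7712) = 13378 + sqrt(-4576) = 13378 + 4*I*sqrt(286)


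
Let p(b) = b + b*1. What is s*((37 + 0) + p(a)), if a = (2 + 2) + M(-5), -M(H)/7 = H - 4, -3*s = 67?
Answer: -3819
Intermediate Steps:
s = -67/3 (s = -1/3*67 = -67/3 ≈ -22.333)
M(H) = 28 - 7*H (M(H) = -7*(H - 4) = -7*(-4 + H) = 28 - 7*H)
a = 67 (a = (2 + 2) + (28 - 7*(-5)) = 4 + (28 + 35) = 4 + 63 = 67)
p(b) = 2*b (p(b) = b + b = 2*b)
s*((37 + 0) + p(a)) = -67*((37 + 0) + 2*67)/3 = -67*(37 + 134)/3 = -67/3*171 = -3819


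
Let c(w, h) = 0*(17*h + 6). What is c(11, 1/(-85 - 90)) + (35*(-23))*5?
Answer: -4025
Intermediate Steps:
c(w, h) = 0 (c(w, h) = 0*(6 + 17*h) = 0)
c(11, 1/(-85 - 90)) + (35*(-23))*5 = 0 + (35*(-23))*5 = 0 - 805*5 = 0 - 4025 = -4025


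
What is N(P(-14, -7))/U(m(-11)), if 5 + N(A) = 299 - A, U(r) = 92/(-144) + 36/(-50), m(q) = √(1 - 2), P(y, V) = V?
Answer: -270900/1223 ≈ -221.50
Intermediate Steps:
m(q) = I (m(q) = √(-1) = I)
U(r) = -1223/900 (U(r) = 92*(-1/144) + 36*(-1/50) = -23/36 - 18/25 = -1223/900)
N(A) = 294 - A (N(A) = -5 + (299 - A) = 294 - A)
N(P(-14, -7))/U(m(-11)) = (294 - 1*(-7))/(-1223/900) = (294 + 7)*(-900/1223) = 301*(-900/1223) = -270900/1223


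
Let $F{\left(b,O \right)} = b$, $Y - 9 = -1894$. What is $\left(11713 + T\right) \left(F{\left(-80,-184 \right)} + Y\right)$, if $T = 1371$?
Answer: $-25710060$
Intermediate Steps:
$Y = -1885$ ($Y = 9 - 1894 = -1885$)
$\left(11713 + T\right) \left(F{\left(-80,-184 \right)} + Y\right) = \left(11713 + 1371\right) \left(-80 - 1885\right) = 13084 \left(-1965\right) = -25710060$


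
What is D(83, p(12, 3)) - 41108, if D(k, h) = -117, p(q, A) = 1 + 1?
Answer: -41225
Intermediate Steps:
p(q, A) = 2
D(83, p(12, 3)) - 41108 = -117 - 41108 = -41225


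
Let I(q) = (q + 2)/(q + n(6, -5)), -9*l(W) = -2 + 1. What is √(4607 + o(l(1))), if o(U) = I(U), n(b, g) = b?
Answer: 6*√387145/55 ≈ 67.877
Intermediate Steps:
l(W) = ⅑ (l(W) = -(-2 + 1)/9 = -⅑*(-1) = ⅑)
I(q) = (2 + q)/(6 + q) (I(q) = (q + 2)/(q + 6) = (2 + q)/(6 + q))
o(U) = (2 + U)/(6 + U)
√(4607 + o(l(1))) = √(4607 + (2 + ⅑)/(6 + ⅑)) = √(4607 + (19/9)/(55/9)) = √(4607 + (9/55)*(19/9)) = √(4607 + 19/55) = √(253404/55) = 6*√387145/55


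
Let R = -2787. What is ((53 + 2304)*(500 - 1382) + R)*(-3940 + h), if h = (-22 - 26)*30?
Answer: 11199336180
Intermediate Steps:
h = -1440 (h = -48*30 = -1440)
((53 + 2304)*(500 - 1382) + R)*(-3940 + h) = ((53 + 2304)*(500 - 1382) - 2787)*(-3940 - 1440) = (2357*(-882) - 2787)*(-5380) = (-2078874 - 2787)*(-5380) = -2081661*(-5380) = 11199336180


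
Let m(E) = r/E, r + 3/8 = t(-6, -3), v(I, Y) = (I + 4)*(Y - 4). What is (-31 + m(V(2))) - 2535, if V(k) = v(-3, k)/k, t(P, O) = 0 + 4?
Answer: -20557/8 ≈ -2569.6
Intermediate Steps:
v(I, Y) = (-4 + Y)*(4 + I) (v(I, Y) = (4 + I)*(-4 + Y) = (-4 + Y)*(4 + I))
t(P, O) = 4
r = 29/8 (r = -3/8 + 4 = 29/8 ≈ 3.6250)
V(k) = (-4 + k)/k (V(k) = (-16 - 4*(-3) + 4*k - 3*k)/k = (-16 + 12 + 4*k - 3*k)/k = (-4 + k)/k)
m(E) = 29/(8*E)
(-31 + m(V(2))) - 2535 = (-31 + 29/(8*(((-4 + 2)/2)))) - 2535 = (-31 + 29/(8*(((½)*(-2))))) - 2535 = (-31 + (29/8)/(-1)) - 2535 = (-31 + (29/8)*(-1)) - 2535 = (-31 - 29/8) - 2535 = -277/8 - 2535 = -20557/8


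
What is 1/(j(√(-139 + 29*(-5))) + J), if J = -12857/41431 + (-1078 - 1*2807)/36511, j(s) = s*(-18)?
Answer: -2821212554028409/622939338282344897930 + 121858013028152241*I*√71/311469669141172448965 ≈ -4.5289e-6 + 0.0032966*I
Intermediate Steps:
j(s) = -18*s
J = -48490874/116360557 (J = -12857*1/41431 + (-1078 - 2807)*(1/36511) = -989/3187 - 3885*1/36511 = -989/3187 - 3885/36511 = -48490874/116360557 ≈ -0.41673)
1/(j(√(-139 + 29*(-5))) + J) = 1/(-18*√(-139 + 29*(-5)) - 48490874/116360557) = 1/(-18*√(-139 - 145) - 48490874/116360557) = 1/(-36*I*√71 - 48490874/116360557) = 1/(-48490874/116360557 - 36*I*√71)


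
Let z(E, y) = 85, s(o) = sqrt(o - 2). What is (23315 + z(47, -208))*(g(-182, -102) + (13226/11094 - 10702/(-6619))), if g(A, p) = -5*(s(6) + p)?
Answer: 143995269139800/12238531 ≈ 1.1766e+7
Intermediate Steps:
s(o) = sqrt(-2 + o)
g(A, p) = -10 - 5*p (g(A, p) = -5*(sqrt(-2 + 6) + p) = -5*(sqrt(4) + p) = -5*(2 + p) = -10 - 5*p)
(23315 + z(47, -208))*(g(-182, -102) + (13226/11094 - 10702/(-6619))) = (23315 + 85)*((-10 - 5*(-102)) + (13226/11094 - 10702/(-6619))) = 23400*((-10 + 510) + (13226*(1/11094) - 10702*(-1/6619))) = 23400*(500 + (6613/5547 + 10702/6619)) = 23400*(500 + 103135441/36715593) = 23400*(18460931941/36715593) = 143995269139800/12238531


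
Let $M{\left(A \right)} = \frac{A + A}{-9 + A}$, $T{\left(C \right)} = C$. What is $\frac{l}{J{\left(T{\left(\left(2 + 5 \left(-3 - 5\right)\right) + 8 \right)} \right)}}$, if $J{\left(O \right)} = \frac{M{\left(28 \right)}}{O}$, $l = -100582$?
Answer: $\frac{14332935}{14} \approx 1.0238 \cdot 10^{6}$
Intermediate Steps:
$M{\left(A \right)} = \frac{2 A}{-9 + A}$
$J{\left(O \right)} = \frac{56}{19 O}$ ($J{\left(O \right)} = \frac{2 \cdot 28 \frac{1}{-9 + 28}}{O} = \frac{2 \cdot 28 \cdot \frac{1}{19}}{O} = \frac{56}{19 O}$)
$\frac{l}{J{\left(T{\left(\left(2 + 5 \left(-3 - 5\right)\right) + 8 \right)} \right)}} = - \frac{100582}{\frac{56}{19} \frac{1}{\left(2 + 5 \left(-3 - 5\right)\right) + 8}} = - \frac{100582}{\frac{56}{19} \frac{1}{\left(2 + 5 \left(-8\right)\right) + 8}} = - \frac{100582}{\frac{56}{19} \frac{1}{\left(2 - 40\right) + 8}} = - \frac{100582}{\frac{56}{19} \frac{1}{-38 + 8}} = - \frac{100582}{\frac{56}{19} \frac{1}{-30}} = - \frac{100582}{\frac{56}{19} \left(- \frac{1}{30}\right)} = - \frac{100582}{- \frac{28}{285}} = \left(-100582\right) \left(- \frac{285}{28}\right) = \frac{14332935}{14}$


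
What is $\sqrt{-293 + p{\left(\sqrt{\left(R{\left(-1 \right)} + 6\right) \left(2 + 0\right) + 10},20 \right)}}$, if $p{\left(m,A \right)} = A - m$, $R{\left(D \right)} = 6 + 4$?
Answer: $\sqrt{-273 - \sqrt{42}} \approx 16.718 i$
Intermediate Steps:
$R{\left(D \right)} = 10$
$\sqrt{-293 + p{\left(\sqrt{\left(R{\left(-1 \right)} + 6\right) \left(2 + 0\right) + 10},20 \right)}} = \sqrt{-293 + \left(20 - \sqrt{\left(10 + 6\right) \left(2 + 0\right) + 10}\right)} = \sqrt{-293 + \left(20 - \sqrt{16 \cdot 2 + 10}\right)} = \sqrt{-293 + \left(20 - \sqrt{32 + 10}\right)} = \sqrt{-293 + \left(20 - \sqrt{42}\right)} = \sqrt{-273 - \sqrt{42}}$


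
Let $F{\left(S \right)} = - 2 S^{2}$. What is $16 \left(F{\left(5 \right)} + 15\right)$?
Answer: $-560$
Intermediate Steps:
$16 \left(F{\left(5 \right)} + 15\right) = 16 \left(- 2 \cdot 5^{2} + 15\right) = 16 \left(\left(-2\right) 25 + 15\right) = 16 \left(-50 + 15\right) = 16 \left(-35\right) = -560$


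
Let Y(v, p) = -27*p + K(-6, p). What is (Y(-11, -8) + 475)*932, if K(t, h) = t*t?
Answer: 677564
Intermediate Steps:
K(t, h) = t**2
Y(v, p) = 36 - 27*p (Y(v, p) = -27*p + (-6)**2 = -27*p + 36 = 36 - 27*p)
(Y(-11, -8) + 475)*932 = ((36 - 27*(-8)) + 475)*932 = ((36 + 216) + 475)*932 = (252 + 475)*932 = 727*932 = 677564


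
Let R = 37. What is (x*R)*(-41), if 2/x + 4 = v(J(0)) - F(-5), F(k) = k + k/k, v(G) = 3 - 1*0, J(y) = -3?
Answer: -3034/3 ≈ -1011.3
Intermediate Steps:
v(G) = 3 (v(G) = 3 + 0 = 3)
F(k) = 1 + k (F(k) = k + 1 = 1 + k)
x = ⅔ (x = 2/(-4 + (3 - (1 - 5))) = 2/(-4 + (3 - 1*(-4))) = 2/(-4 + (3 + 4)) = 2/(-4 + 7) = 2/3 = 2*(⅓) = ⅔ ≈ 0.66667)
(x*R)*(-41) = ((⅔)*37)*(-41) = (74/3)*(-41) = -3034/3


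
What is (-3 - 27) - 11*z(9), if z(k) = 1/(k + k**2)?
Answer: -2711/90 ≈ -30.122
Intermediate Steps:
(-3 - 27) - 11*z(9) = (-3 - 27) - 11/(9*(1 + 9)) = -30 - 11/(9*10) = -30 - 11*1/90 = -30 - 11/90 = -2711/90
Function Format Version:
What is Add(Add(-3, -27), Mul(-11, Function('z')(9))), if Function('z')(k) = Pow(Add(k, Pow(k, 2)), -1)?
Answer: Rational(-2711, 90) ≈ -30.122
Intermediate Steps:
Add(Add(-3, -27), Mul(-11, Function('z')(9))) = Add(Add(-3, -27), Mul(-11, Mul(Pow(9, -1), Pow(Add(1, 9), -1)))) = Add(-30, Mul(-11, Mul(Rational(1, 9), Pow(10, -1)))) = Add(-30, Mul(-11, Mul(Rational(1, 9), Rational(1, 10)))) = Add(-30, Mul(-11, Rational(1, 90))) = Add(-30, Rational(-11, 90)) = Rational(-2711, 90)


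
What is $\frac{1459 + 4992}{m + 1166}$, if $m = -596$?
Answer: $\frac{6451}{570} \approx 11.318$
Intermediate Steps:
$\frac{1459 + 4992}{m + 1166} = \frac{1459 + 4992}{-596 + 1166} = \frac{6451}{570}$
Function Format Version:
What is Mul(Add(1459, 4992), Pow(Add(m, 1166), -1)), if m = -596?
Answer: Rational(6451, 570) ≈ 11.318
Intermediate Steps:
Mul(Add(1459, 4992), Pow(Add(m, 1166), -1)) = Mul(Add(1459, 4992), Pow(Add(-596, 1166), -1)) = Mul(6451, Pow(570, -1)) = Mul(6451, Rational(1, 570)) = Rational(6451, 570)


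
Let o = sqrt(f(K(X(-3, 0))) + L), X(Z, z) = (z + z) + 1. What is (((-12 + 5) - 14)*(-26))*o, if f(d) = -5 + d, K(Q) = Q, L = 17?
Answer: 546*sqrt(13) ≈ 1968.6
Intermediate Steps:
X(Z, z) = 1 + 2*z (X(Z, z) = 2*z + 1 = 1 + 2*z)
o = sqrt(13) (o = sqrt((-5 + (1 + 2*0)) + 17) = sqrt((-5 + (1 + 0)) + 17) = sqrt((-5 + 1) + 17) = sqrt(-4 + 17) = sqrt(13) ≈ 3.6056)
(((-12 + 5) - 14)*(-26))*o = (((-12 + 5) - 14)*(-26))*sqrt(13) = ((-7 - 14)*(-26))*sqrt(13) = (-21*(-26))*sqrt(13) = 546*sqrt(13)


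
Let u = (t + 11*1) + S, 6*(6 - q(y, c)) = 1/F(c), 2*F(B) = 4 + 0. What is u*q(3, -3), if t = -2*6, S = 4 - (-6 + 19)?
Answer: -355/6 ≈ -59.167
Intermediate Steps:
S = -9 (S = 4 - 1*13 = 4 - 13 = -9)
t = -12
F(B) = 2 (F(B) = (4 + 0)/2 = (½)*4 = 2)
q(y, c) = 71/12 (q(y, c) = 6 - ⅙/2 = 6 - ⅙*½ = 6 - 1/12 = 71/12)
u = -10 (u = (-12 + 11*1) - 9 = (-12 + 11) - 9 = -1 - 9 = -10)
u*q(3, -3) = -10*71/12 = -355/6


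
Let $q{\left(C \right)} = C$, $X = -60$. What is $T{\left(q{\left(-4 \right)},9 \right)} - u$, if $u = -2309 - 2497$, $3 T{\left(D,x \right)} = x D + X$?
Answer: $4774$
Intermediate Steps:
$T{\left(D,x \right)} = -20 + \frac{D x}{3}$ ($T{\left(D,x \right)} = \frac{x D - 60}{3} = \frac{D x - 60}{3} = \frac{-60 + D x}{3} = -20 + \frac{D x}{3}$)
$u = -4806$ ($u = -2309 - 2497 = -4806$)
$T{\left(q{\left(-4 \right)},9 \right)} - u = \left(-20 + \frac{1}{3} \left(-4\right) 9\right) - -4806 = \left(-20 - 12\right) + 4806 = -32 + 4806 = 4774$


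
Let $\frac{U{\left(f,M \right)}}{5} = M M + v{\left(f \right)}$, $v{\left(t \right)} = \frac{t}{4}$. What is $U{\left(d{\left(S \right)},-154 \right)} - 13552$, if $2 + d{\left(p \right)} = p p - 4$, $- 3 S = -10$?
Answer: $\frac{1890619}{18} \approx 1.0503 \cdot 10^{5}$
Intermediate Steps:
$v{\left(t \right)} = \frac{t}{4}$ ($v{\left(t \right)} = t \frac{1}{4} = \frac{t}{4}$)
$S = \frac{10}{3}$ ($S = \left(- \frac{1}{3}\right) \left(-10\right) = \frac{10}{3} \approx 3.3333$)
$d{\left(p \right)} = -6 + p^{2}$ ($d{\left(p \right)} = -2 + \left(p p - 4\right) = -2 + \left(p^{2} - 4\right) = -2 + \left(-4 + p^{2}\right) = -6 + p^{2}$)
$U{\left(f,M \right)} = 5 M^{2} + \frac{5 f}{4}$ ($U{\left(f,M \right)} = 5 \left(M M + \frac{f}{4}\right) = 5 \left(M^{2} + \frac{f}{4}\right) = 5 M^{2} + \frac{5 f}{4}$)
$U{\left(d{\left(S \right)},-154 \right)} - 13552 = \left(5 \left(-154\right)^{2} + \frac{5 \left(-6 + \left(\frac{10}{3}\right)^{2}\right)}{4}\right) - 13552 = \left(5 \cdot 23716 + \frac{5 \left(-6 + \frac{100}{9}\right)}{4}\right) - 13552 = \left(118580 + \frac{5}{4} \cdot \frac{46}{9}\right) - 13552 = \left(118580 + \frac{115}{18}\right) - 13552 = \frac{2134555}{18} - 13552 = \frac{1890619}{18}$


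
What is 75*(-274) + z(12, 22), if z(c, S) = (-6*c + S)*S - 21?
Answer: -21671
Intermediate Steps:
z(c, S) = -21 + S*(S - 6*c) (z(c, S) = (S - 6*c)*S - 21 = S*(S - 6*c) - 21 = -21 + S*(S - 6*c))
75*(-274) + z(12, 22) = 75*(-274) + (-21 + 22² - 6*22*12) = -20550 + (-21 + 484 - 1584) = -20550 - 1121 = -21671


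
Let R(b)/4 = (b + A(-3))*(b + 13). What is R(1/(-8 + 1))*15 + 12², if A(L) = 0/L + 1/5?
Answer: 9216/49 ≈ 188.08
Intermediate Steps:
A(L) = ⅕ (A(L) = 0 + 1*(⅕) = 0 + ⅕ = ⅕)
R(b) = 4*(13 + b)*(⅕ + b) (R(b) = 4*((b + ⅕)*(b + 13)) = 4*((⅕ + b)*(13 + b)) = 4*((13 + b)*(⅕ + b)) = 4*(13 + b)*(⅕ + b))
R(1/(-8 + 1))*15 + 12² = (52/5 + 4*(1/(-8 + 1))² + 264/(5*(-8 + 1)))*15 + 12² = (52/5 + 4*(1/(-7))² + (264/5)/(-7))*15 + 144 = (52/5 + 4*(-⅐)² + (264/5)*(-⅐))*15 + 144 = (52/5 + 4*(1/49) - 264/35)*15 + 144 = (52/5 + 4/49 - 264/35)*15 + 144 = (144/49)*15 + 144 = 2160/49 + 144 = 9216/49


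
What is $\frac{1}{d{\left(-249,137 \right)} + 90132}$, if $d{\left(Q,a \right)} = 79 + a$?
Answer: $\frac{1}{90348} \approx 1.1068 \cdot 10^{-5}$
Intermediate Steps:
$\frac{1}{d{\left(-249,137 \right)} + 90132} = \frac{1}{\left(79 + 137\right) + 90132} = \frac{1}{216 + 90132} = \frac{1}{90348}$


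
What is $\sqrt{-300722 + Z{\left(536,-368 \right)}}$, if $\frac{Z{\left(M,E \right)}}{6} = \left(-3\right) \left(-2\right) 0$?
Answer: $i \sqrt{300722} \approx 548.38 i$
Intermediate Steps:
$Z{\left(M,E \right)} = 0$ ($Z{\left(M,E \right)} = 6 \left(-3\right) \left(-2\right) 0 = 6 \cdot 6 \cdot 0 = 6 \cdot 0 = 0$)
$\sqrt{-300722 + Z{\left(536,-368 \right)}} = \sqrt{-300722 + 0} = \sqrt{-300722} = i \sqrt{300722}$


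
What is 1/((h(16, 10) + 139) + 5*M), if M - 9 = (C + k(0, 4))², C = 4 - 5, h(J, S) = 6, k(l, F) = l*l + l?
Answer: 1/195 ≈ 0.0051282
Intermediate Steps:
k(l, F) = l + l² (k(l, F) = l² + l = l + l²)
C = -1
M = 10 (M = 9 + (-1 + 0*(1 + 0))² = 9 + (-1 + 0*1)² = 9 + (-1 + 0)² = 9 + (-1)² = 9 + 1 = 10)
1/((h(16, 10) + 139) + 5*M) = 1/((6 + 139) + 5*10) = 1/(145 + 50) = 1/195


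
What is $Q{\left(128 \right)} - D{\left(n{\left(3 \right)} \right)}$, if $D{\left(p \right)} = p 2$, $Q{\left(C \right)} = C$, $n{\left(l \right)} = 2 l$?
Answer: $116$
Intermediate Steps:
$D{\left(p \right)} = 2 p$
$Q{\left(128 \right)} - D{\left(n{\left(3 \right)} \right)} = 128 - 2 \cdot 2 \cdot 3 = 128 - 2 \cdot 6 = 128 - 12 = 116$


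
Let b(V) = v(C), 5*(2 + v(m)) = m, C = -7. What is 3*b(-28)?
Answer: -51/5 ≈ -10.200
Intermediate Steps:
v(m) = -2 + m/5
b(V) = -17/5 (b(V) = -2 + (⅕)*(-7) = -2 - 7/5 = -17/5)
3*b(-28) = 3*(-17/5) = -51/5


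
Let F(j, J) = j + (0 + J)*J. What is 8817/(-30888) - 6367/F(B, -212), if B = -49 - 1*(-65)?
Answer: -24711509/57863520 ≈ -0.42707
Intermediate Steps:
B = 16 (B = -49 + 65 = 16)
F(j, J) = j + J**2 (F(j, J) = j + J*J = j + J**2)
8817/(-30888) - 6367/F(B, -212) = 8817/(-30888) - 6367/(16 + (-212)**2) = 8817*(-1/30888) - 6367/(16 + 44944) = -2939/10296 - 6367/44960 = -24711509/57863520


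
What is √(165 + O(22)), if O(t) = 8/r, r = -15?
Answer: √37005/15 ≈ 12.824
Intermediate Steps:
O(t) = -8/15 (O(t) = 8/(-15) = 8*(-1/15) = -8/15)
√(165 + O(22)) = √(165 - 8/15) = √(2467/15) = √37005/15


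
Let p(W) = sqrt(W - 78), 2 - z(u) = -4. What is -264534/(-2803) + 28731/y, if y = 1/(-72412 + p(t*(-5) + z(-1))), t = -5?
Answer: -5831554824582/2803 + 28731*I*sqrt(47) ≈ -2.0805e+9 + 1.9697e+5*I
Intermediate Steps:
z(u) = 6 (z(u) = 2 - 1*(-4) = 2 + 4 = 6)
p(W) = sqrt(-78 + W)
y = 1/(-72412 + I*sqrt(47)) (y = 1/(-72412 + sqrt(-78 + (-5*(-5) + 6))) = 1/(-72412 + sqrt(-78 + (25 + 6))) = 1/(-72412 + sqrt(-78 + 31)) = 1/(-72412 + sqrt(-47)) = 1/(-72412 + I*sqrt(47)) ≈ -1.381e-5 - 1.3e-9*I)
-264534/(-2803) + 28731/y = -264534/(-2803) + 28731/(-72412/5243497791 - I*sqrt(47)/5243497791) = -264534*(-1/2803) + 28731/(-72412/5243497791 - I*sqrt(47)/5243497791) = 264534/2803 + 28731/(-72412/5243497791 - I*sqrt(47)/5243497791)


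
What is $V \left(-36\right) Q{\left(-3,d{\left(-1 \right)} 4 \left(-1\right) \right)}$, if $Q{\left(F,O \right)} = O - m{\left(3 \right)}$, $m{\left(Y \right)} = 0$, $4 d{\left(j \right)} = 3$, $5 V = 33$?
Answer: $\frac{3564}{5} \approx 712.8$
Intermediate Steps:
$V = \frac{33}{5}$ ($V = \frac{1}{5} \cdot 33 = \frac{33}{5} \approx 6.6$)
$d{\left(j \right)} = \frac{3}{4}$ ($d{\left(j \right)} = \frac{1}{4} \cdot 3 = \frac{3}{4}$)
$Q{\left(F,O \right)} = O$ ($Q{\left(F,O \right)} = O - 0 = O + 0 = O$)
$V \left(-36\right) Q{\left(-3,d{\left(-1 \right)} 4 \left(-1\right) \right)} = \frac{33}{5} \left(-36\right) \frac{3}{4} \cdot 4 \left(-1\right) = - \frac{1188 \cdot 3 \left(-1\right)}{5} = \left(- \frac{1188}{5}\right) \left(-3\right) = \frac{3564}{5}$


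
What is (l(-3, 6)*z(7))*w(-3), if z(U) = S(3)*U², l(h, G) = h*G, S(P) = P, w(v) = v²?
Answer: -23814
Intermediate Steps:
l(h, G) = G*h
z(U) = 3*U²
(l(-3, 6)*z(7))*w(-3) = ((6*(-3))*(3*7²))*(-3)² = -54*49*9 = -18*147*9 = -2646*9 = -23814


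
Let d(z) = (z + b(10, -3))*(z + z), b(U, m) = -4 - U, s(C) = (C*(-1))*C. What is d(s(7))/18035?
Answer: 6174/18035 ≈ 0.34233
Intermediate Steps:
s(C) = -C² (s(C) = (-C)*C = -C²)
d(z) = 2*z*(-14 + z) (d(z) = (z + (-4 - 1*10))*(z + z) = (z + (-4 - 10))*(2*z) = (z - 14)*(2*z) = (-14 + z)*(2*z) = 2*z*(-14 + z))
d(s(7))/18035 = (2*(-1*7²)*(-14 - 1*7²))/18035 = (2*(-1*49)*(-14 - 1*49))*(1/18035) = (2*(-49)*(-14 - 49))*(1/18035) = (2*(-49)*(-63))*(1/18035) = 6174*(1/18035) = 6174/18035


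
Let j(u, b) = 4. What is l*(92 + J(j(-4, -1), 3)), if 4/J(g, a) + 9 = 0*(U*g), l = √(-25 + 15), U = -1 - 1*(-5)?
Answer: 824*I*√10/9 ≈ 289.52*I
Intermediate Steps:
U = 4 (U = -1 + 5 = 4)
l = I*√10 (l = √(-10) = I*√10 ≈ 3.1623*I)
J(g, a) = -4/9 (J(g, a) = 4/(-9 + 0*(4*g)) = 4/(-9 + 0) = 4/(-9) = 4*(-⅑) = -4/9)
l*(92 + J(j(-4, -1), 3)) = (I*√10)*(92 - 4/9) = (I*√10)*(824/9) = 824*I*√10/9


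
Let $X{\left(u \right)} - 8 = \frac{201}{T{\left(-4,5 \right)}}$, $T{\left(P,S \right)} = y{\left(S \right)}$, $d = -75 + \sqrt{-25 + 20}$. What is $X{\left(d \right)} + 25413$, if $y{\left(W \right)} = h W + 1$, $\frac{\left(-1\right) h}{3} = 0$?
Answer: $25622$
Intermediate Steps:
$h = 0$ ($h = \left(-3\right) 0 = 0$)
$d = -75 + i \sqrt{5}$ ($d = -75 + \sqrt{-5} = -75 + i \sqrt{5} \approx -75.0 + 2.2361 i$)
$y{\left(W \right)} = 1$ ($y{\left(W \right)} = 0 W + 1 = 0 + 1 = 1$)
$T{\left(P,S \right)} = 1$
$X{\left(u \right)} = 209$ ($X{\left(u \right)} = 8 + \frac{201}{1} = 8 + 201 \cdot 1 = 8 + 201 = 209$)
$X{\left(d \right)} + 25413 = 209 + 25413 = 25622$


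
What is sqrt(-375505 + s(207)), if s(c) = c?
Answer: I*sqrt(375298) ≈ 612.62*I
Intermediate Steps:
sqrt(-375505 + s(207)) = sqrt(-375505 + 207) = sqrt(-375298) = I*sqrt(375298)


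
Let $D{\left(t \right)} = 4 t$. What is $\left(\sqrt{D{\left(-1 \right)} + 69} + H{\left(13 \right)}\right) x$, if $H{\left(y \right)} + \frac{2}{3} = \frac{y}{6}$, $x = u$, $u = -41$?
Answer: $- \frac{123}{2} - 41 \sqrt{65} \approx -392.05$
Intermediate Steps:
$x = -41$
$H{\left(y \right)} = - \frac{2}{3} + \frac{y}{6}$
$\left(\sqrt{D{\left(-1 \right)} + 69} + H{\left(13 \right)}\right) x = \left(\sqrt{4 \left(-1\right) + 69} + \left(- \frac{2}{3} + \frac{1}{6} \cdot 13\right)\right) \left(-41\right) = \left(\sqrt{-4 + 69} + \left(- \frac{2}{3} + \frac{13}{6}\right)\right) \left(-41\right) = \left(\sqrt{65} + \frac{3}{2}\right) \left(-41\right) = \left(\frac{3}{2} + \sqrt{65}\right) \left(-41\right) = - \frac{123}{2} - 41 \sqrt{65}$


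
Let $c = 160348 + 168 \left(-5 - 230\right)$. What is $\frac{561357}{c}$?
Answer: $\frac{561357}{120868} \approx 4.6444$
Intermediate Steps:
$c = 120868$ ($c = 160348 + 168 \left(-235\right) = 160348 - 39480 = 120868$)
$\frac{561357}{c} = \frac{561357}{120868}$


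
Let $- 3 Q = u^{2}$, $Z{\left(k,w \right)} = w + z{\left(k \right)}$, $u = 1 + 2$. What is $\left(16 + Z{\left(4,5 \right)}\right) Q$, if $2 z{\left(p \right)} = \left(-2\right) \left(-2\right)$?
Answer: $-69$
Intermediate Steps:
$z{\left(p \right)} = 2$ ($z{\left(p \right)} = \frac{\left(-2\right) \left(-2\right)}{2} = \frac{1}{2} \cdot 4 = 2$)
$u = 3$
$Z{\left(k,w \right)} = 2 + w$ ($Z{\left(k,w \right)} = w + 2 = 2 + w$)
$Q = -3$ ($Q = - \frac{3^{2}}{3} = \left(- \frac{1}{3}\right) 9 = -3$)
$\left(16 + Z{\left(4,5 \right)}\right) Q = \left(16 + \left(2 + 5\right)\right) \left(-3\right) = \left(16 + 7\right) \left(-3\right) = 23 \left(-3\right) = -69$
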